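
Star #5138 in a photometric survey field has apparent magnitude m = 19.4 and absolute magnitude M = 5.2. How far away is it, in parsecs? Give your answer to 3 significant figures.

Distance modulus: m − M = 19.4 − (5.2) = 14.200
m − M = 5 log₁₀ d − 5
log₁₀ d = (m − M)/5 + 1 = 3.8400
d = 10^3.8400 = 6918 pc

d ≈ 6920 pc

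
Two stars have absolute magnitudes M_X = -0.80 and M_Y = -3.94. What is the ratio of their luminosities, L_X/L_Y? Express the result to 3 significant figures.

L_X/L_Y ≈ 0.0555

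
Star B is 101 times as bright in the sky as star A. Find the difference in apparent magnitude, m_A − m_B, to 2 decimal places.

Pogson: Δm = −2.5 log₁₀(ratio) = −2.5 log₁₀(101) = −2.5 × 2.0043 = -5.011
Star B is brighter so has the smaller magnitude: m_A − m_B is positive.

m_A − m_B ≈ 5.01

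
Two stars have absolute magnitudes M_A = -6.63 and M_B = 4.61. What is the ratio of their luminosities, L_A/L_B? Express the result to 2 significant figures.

ΔM = M_A − M_B = -11.24
L_A/L_B = 10^(−0.4 ΔM) = 10^4.496 = 31330

L_A/L_B ≈ 31000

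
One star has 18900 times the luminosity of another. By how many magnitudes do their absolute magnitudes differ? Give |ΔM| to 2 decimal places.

Pogson: ΔM = −2.5 log₁₀(ratio) = −2.5 log₁₀(18900) = −2.5 × 4.2765 = -10.691

|ΔM| ≈ 10.69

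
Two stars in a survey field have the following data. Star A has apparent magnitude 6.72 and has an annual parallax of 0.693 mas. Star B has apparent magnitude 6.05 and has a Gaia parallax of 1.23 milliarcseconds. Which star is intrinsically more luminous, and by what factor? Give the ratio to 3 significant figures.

Star A is more luminous, by a factor of 1.70.

Star A: p = 0.693 mas = 6.93×10^-4″ → d = 1/p = 1443 pc
Star A: M = m − 5 log₁₀ d + 5 = 6.72 − 5·3.1593 + 5 = -4.076
Star B: p = 1.23 mas = 1.23×10^-3″ → d = 1/p = 813.0 pc
Star B: M = m − 5 log₁₀ d + 5 = 6.05 − 5·2.9101 + 5 = -3.500
ΔM = M_A − M_B = -4.076 − (-3.500) = -0.576; smaller M is more luminous → Star A.
L ratio = 10^(0.4 |ΔM|) = 10^0.230 = 1.700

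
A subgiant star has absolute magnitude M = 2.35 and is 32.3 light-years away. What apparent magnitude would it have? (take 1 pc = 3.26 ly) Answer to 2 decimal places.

m ≈ 2.33

d = 32.3 ly / 3.26 = 9.908 pc
m = M + 5 log₁₀ d − 5 = 2.35 + 5·0.9960 − 5 = 2.330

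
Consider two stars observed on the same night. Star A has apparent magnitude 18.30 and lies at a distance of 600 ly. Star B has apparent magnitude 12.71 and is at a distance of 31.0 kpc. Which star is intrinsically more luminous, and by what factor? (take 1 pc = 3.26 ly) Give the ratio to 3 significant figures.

Star A: d = 600 ly / 3.26 = 184.0 pc
Star A: M = m − 5 log₁₀ d + 5 = 18.30 − 5·2.2649 + 5 = 11.975
Star B: d = 31.0 kpc = 31000 pc
Star B: M = m − 5 log₁₀ d + 5 = 12.71 − 5·4.4914 + 5 = -4.747
ΔM = M_A − M_B = 11.975 − (-4.747) = 16.722; smaller M is more luminous → Star B.
L ratio = 10^(0.4 |ΔM|) = 10^6.689 = 4.885×10^6

Star B is more luminous, by a factor of 4.88×10^6.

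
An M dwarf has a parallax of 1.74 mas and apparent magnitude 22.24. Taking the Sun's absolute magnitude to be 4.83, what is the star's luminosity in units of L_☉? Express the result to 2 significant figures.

L/L_☉ ≈ 3.6×10^-4

d = 1/p = 1000/1.74 mas = 574.7 pc
M = m − 5 log₁₀ d + 5 = 22.24 − 5·2.7595 + 5 = 13.443
M − M_☉ = 13.443 − 4.83 = 8.613
L/L_☉ = 10^(−0.4 × 8.613) = 3.588×10^-4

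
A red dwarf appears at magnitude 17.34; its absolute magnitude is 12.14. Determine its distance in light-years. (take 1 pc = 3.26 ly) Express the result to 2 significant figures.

d ≈ 360 ly

Distance modulus: m − M = 17.34 − (12.14) = 5.200
m − M = 5 log₁₀ d − 5
log₁₀ d = (m − M)/5 + 1 = 2.0400
d = 10^2.0400 = 109.6 pc
= 357.5 ly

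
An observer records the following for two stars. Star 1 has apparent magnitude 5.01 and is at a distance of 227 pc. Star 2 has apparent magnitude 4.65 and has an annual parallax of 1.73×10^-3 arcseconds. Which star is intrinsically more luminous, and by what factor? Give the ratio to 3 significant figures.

Star 1: M = m − 5 log₁₀ d + 5 = 5.01 − 5·2.3560 + 5 = -1.770
Star 2: d = 1/p = 1/1.73×10^-3″ = 578.0 pc
Star 2: M = m − 5 log₁₀ d + 5 = 4.65 − 5·2.7620 + 5 = -4.160
ΔM = M_1 − M_2 = -1.770 − (-4.160) = 2.390; smaller M is more luminous → Star 2.
L ratio = 10^(0.4 |ΔM|) = 10^0.956 = 9.034

Star 2 is more luminous, by a factor of 9.03.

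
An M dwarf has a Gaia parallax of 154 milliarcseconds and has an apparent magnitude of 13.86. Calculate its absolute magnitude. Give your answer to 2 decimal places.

M ≈ 14.80

p = 154 mas = 0.154″ → d = 1/p = 6.494 pc
5 log₁₀(d/10 pc) = 5 log₁₀(6.494) − 5 = -0.938
M = m − 5 log₁₀(d/10) = 13.86 + 0.938 = 14.798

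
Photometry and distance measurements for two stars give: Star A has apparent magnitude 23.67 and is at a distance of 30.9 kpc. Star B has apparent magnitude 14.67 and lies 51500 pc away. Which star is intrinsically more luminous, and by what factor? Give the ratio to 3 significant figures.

Star B is more luminous, by a factor of 11100.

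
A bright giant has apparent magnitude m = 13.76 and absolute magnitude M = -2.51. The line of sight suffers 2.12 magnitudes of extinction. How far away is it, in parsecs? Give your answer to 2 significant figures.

d ≈ 6800 pc

m − M = 5 log₁₀(d/10 pc) + A  ⇒  13.76 − (-2.51) − 2.12 = 5 log₁₀(d/10)
14.150 = 5 log₁₀(d/10)
log₁₀ d = (m − M − A)/5 + 1 = 3.8300
d = 10^3.8300 = 6761 pc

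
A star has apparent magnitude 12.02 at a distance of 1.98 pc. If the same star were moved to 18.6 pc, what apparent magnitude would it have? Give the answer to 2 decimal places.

m ≈ 16.88

Flux ∝ 1/d², so Δm = 5 log₁₀(d₂/d₁) = 5 log₁₀(18.6/1.98) = 4.864
m₂ = m₁ + Δm = 12.02 + (4.864) = 16.884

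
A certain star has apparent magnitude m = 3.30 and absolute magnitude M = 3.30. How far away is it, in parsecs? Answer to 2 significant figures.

Distance modulus: m − M = 3.30 − (3.30) = 0.000
m − M = 5 log₁₀ d − 5
log₁₀ d = (m − M)/5 + 1 = 1.0000
d = 10^1.0000 = 10.00 pc

d ≈ 10 pc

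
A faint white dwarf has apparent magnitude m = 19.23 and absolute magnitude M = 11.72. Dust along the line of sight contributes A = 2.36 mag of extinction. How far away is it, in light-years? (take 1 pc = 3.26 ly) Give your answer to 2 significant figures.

d ≈ 350 ly

m − M = 5 log₁₀(d/10 pc) + A  ⇒  19.23 − (11.72) − 2.36 = 5 log₁₀(d/10)
5.150 = 5 log₁₀(d/10)
log₁₀ d = (m − M − A)/5 + 1 = 2.0300
d = 10^2.0300 = 107.2 pc
= 349.3 ly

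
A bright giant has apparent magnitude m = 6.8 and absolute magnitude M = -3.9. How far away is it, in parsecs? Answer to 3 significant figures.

d ≈ 1380 pc

Distance modulus: m − M = 6.8 − (-3.9) = 10.700
m − M = 5 log₁₀ d − 5
log₁₀ d = (m − M)/5 + 1 = 3.1400
d = 10^3.1400 = 1380 pc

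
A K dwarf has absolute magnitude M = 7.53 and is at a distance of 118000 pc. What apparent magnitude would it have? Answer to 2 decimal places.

m ≈ 27.89

m = M + 5 log₁₀ d − 5 = 7.53 + 5·5.0719 − 5 = 27.889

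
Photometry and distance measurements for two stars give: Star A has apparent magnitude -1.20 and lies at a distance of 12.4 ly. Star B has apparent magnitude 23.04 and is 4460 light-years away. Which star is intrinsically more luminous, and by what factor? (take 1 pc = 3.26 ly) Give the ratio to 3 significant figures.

Star A is more luminous, by a factor of 38400.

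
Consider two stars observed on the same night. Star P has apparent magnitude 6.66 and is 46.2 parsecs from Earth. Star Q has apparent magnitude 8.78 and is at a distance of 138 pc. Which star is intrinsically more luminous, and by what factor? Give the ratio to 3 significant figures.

Star Q is more luminous, by a factor of 1.27.

Star P: M = m − 5 log₁₀ d + 5 = 6.66 − 5·1.6646 + 5 = 3.337
Star Q: M = m − 5 log₁₀ d + 5 = 8.78 − 5·2.1399 + 5 = 3.081
ΔM = M_P − M_Q = 3.337 − (3.081) = 0.256; smaller M is more luminous → Star Q.
L ratio = 10^(0.4 |ΔM|) = 10^0.102 = 1.266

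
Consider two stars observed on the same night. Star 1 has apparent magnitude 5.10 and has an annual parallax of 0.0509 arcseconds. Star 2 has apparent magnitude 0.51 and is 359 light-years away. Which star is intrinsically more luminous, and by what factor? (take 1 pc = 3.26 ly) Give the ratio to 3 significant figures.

Star 1: d = 1/p = 1/0.0509″ = 19.65 pc
Star 1: M = m − 5 log₁₀ d + 5 = 5.10 − 5·1.2933 + 5 = 3.634
Star 2: d = 359 ly / 3.26 = 110.1 pc
Star 2: M = m − 5 log₁₀ d + 5 = 0.51 − 5·2.0419 + 5 = -4.699
ΔM = M_1 − M_2 = 3.634 − (-4.699) = 8.333; smaller M is more luminous → Star 2.
L ratio = 10^(0.4 |ΔM|) = 10^3.333 = 2154

Star 2 is more luminous, by a factor of 2150.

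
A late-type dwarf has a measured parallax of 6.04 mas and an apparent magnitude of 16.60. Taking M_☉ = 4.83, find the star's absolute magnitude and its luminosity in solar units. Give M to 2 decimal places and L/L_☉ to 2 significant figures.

M ≈ 10.51; L/L_☉ ≈ 5.4×10^-3

d = 1/p = 1000/6.04 mas = 165.6 pc
M = m − 5 log₁₀ d + 5 = 16.60 − 5·2.2190 + 5 = 10.505
M − M_☉ = 10.505 − 4.83 = 5.675
L/L_☉ = 10^(−0.4 × 5.675) = 5.369×10^-3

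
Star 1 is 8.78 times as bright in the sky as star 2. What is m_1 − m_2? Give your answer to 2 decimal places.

Pogson: Δm = −2.5 log₁₀(ratio) = −2.5 log₁₀(8.78) = −2.5 × 0.9435 = -2.359
Star 1 is brighter, so it has the smaller magnitude: the difference is negative.

m_1 − m_2 ≈ -2.36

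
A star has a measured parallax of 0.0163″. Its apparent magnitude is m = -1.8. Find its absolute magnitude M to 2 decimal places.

d = 1/p = 1/0.0163″ = 61.35 pc
5 log₁₀(d/10 pc) = 5 log₁₀(61.35) − 5 = 3.939
M = m − 5 log₁₀(d/10) = -1.8 − 3.939 = -5.739

M ≈ -5.74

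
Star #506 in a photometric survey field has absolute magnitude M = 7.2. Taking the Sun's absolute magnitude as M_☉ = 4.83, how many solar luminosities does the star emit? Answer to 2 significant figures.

M − M_☉ = 7.2 − 4.83 = 2.370
L/L_☉ = 10^(−0.4 (M − M_☉)) = 10^-0.948 = 0.1127

L/L_☉ ≈ 0.11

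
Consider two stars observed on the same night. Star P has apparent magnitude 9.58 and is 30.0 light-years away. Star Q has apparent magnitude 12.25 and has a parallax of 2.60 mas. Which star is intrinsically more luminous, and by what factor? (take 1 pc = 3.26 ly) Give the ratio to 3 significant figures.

Star P: d = 30.0 ly / 3.26 = 9.202 pc
Star P: M = m − 5 log₁₀ d + 5 = 9.58 − 5·0.9639 + 5 = 9.760
Star Q: p = 2.60 mas = 2.60×10^-3″ → d = 1/p = 384.6 pc
Star Q: M = m − 5 log₁₀ d + 5 = 12.25 − 5·2.5850 + 5 = 4.325
ΔM = M_P − M_Q = 9.760 − (4.325) = 5.436; smaller M is more luminous → Star Q.
L ratio = 10^(0.4 |ΔM|) = 10^2.174 = 149.4

Star Q is more luminous, by a factor of 149.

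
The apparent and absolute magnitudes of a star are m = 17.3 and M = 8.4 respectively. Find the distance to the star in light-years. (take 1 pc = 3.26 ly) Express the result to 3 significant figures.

μ = m − M = 8.900
m − M = 5 log₁₀ d − 5
log₁₀ d = (m − M)/5 + 1 = 2.7800
d = 10^2.7800 = 602.6 pc
= 1964 ly

d ≈ 1960 ly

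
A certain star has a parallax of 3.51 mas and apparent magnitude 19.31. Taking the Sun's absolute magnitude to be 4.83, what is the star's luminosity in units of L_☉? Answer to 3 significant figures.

L/L_☉ ≈ 1.31×10^-3

d = 1/p = 1000/3.51 mas = 284.9 pc
M = m − 5 log₁₀ d + 5 = 19.31 − 5·2.4547 + 5 = 12.037
M − M_☉ = 12.037 − 4.83 = 7.207
L/L_☉ = 10^(−0.4 × 7.207) = 1.310×10^-3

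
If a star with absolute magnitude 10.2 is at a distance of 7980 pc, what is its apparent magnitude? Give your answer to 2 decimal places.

m ≈ 24.71

m = M + 5 log₁₀ d − 5 = 10.2 + 5·3.9020 − 5 = 24.710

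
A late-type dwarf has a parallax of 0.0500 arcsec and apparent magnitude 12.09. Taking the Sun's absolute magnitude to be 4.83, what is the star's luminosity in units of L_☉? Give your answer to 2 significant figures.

d = 1/p = 1/0.0500″ = 20.00 pc
M = m − 5 log₁₀ d + 5 = 12.09 − 5·1.3010 + 5 = 10.585
M − M_☉ = 10.585 − 4.83 = 5.755
L/L_☉ = 10^(−0.4 × 5.755) = 4.990×10^-3

L/L_☉ ≈ 5.0×10^-3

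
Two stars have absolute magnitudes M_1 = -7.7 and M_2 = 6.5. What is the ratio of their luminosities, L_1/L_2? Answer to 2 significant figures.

ΔM = M_1 − M_2 = -14.2
L_1/L_2 = 10^(−0.4 ΔM) = 10^5.680 = 478600

L_1/L_2 ≈ 480000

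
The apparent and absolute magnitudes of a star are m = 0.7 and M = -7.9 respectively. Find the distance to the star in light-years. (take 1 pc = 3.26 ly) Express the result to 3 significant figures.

d ≈ 1710 ly

μ = m − M = 8.600
m − M = 5 log₁₀ d − 5
log₁₀ d = (m − M)/5 + 1 = 2.7200
d = 10^2.7200 = 524.8 pc
= 1711 ly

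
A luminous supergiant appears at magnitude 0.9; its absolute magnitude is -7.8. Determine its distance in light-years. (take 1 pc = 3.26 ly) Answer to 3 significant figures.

μ = m − M = 8.700
m − M = 5 log₁₀ d − 5
log₁₀ d = (m − M)/5 + 1 = 2.7400
d = 10^2.7400 = 549.5 pc
= 1792 ly

d ≈ 1790 ly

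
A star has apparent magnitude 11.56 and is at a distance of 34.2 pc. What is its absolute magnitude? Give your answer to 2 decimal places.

5 log₁₀(d/10 pc) = 5 log₁₀(34.20) − 5 = 2.670
M = m − 5 log₁₀(d/10) = 11.56 − 2.670 = 8.890

M ≈ 8.89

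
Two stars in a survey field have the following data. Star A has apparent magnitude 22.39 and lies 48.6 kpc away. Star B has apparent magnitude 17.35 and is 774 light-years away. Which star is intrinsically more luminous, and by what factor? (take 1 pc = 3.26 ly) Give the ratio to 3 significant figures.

Star A is more luminous, by a factor of 404.

Star A: d = 48.6 kpc = 48600 pc
Star A: M = m − 5 log₁₀ d + 5 = 22.39 − 5·4.6866 + 5 = 3.957
Star B: d = 774 ly / 3.26 = 237.4 pc
Star B: M = m − 5 log₁₀ d + 5 = 17.35 − 5·2.3755 + 5 = 10.472
ΔM = M_A − M_B = 3.957 − (10.472) = -6.516; smaller M is more luminous → Star A.
L ratio = 10^(0.4 |ΔM|) = 10^2.606 = 403.9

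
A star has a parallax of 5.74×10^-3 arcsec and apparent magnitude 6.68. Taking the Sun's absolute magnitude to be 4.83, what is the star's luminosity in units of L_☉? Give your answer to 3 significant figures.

d = 1/p = 1/5.74×10^-3″ = 174.2 pc
M = m − 5 log₁₀ d + 5 = 6.68 − 5·2.2411 + 5 = 0.475
M − M_☉ = 0.475 − 4.83 = -4.355
L/L_☉ = 10^(−0.4 × -4.355) = 55.23

L/L_☉ ≈ 55.2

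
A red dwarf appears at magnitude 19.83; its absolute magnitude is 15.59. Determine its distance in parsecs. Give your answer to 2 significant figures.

Distance modulus: m − M = 19.83 − (15.59) = 4.240
m − M = 5 log₁₀ d − 5
log₁₀ d = (m − M)/5 + 1 = 1.8480
d = 10^1.8480 = 70.47 pc

d ≈ 70 pc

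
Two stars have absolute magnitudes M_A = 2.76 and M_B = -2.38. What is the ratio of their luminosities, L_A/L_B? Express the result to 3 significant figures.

ΔM = M_A − M_B = 5.14
L_A/L_B = 10^(−0.4 ΔM) = 10^-2.056 = 8.790×10^-3

L_A/L_B ≈ 8.79×10^-3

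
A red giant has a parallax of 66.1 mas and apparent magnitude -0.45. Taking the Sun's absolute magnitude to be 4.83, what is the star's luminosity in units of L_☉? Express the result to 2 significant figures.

d = 1/p = 1000/66.1 mas = 15.13 pc
M = m − 5 log₁₀ d + 5 = -0.45 − 5·1.1798 + 5 = -1.349
M − M_☉ = -1.349 − 4.83 = -6.179
L/L_☉ = 10^(−0.4 × -6.179) = 296.2

L/L_☉ ≈ 300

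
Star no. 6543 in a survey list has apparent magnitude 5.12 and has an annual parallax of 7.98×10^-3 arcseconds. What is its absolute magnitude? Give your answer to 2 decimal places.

d = 1/p = 1/7.98×10^-3″ = 125.3 pc
5 log₁₀(d/10 pc) = 5 log₁₀(125.3) − 5 = 5.490
M = m − 5 log₁₀(d/10) = 5.12 − 5.490 = -0.370

M ≈ -0.37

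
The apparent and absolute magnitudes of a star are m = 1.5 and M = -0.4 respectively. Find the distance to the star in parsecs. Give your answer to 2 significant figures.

d ≈ 24 pc

Distance modulus: m − M = 1.5 − (-0.4) = 1.900
m − M = 5 log₁₀ d − 5
log₁₀ d = (m − M)/5 + 1 = 1.3800
d = 10^1.3800 = 23.99 pc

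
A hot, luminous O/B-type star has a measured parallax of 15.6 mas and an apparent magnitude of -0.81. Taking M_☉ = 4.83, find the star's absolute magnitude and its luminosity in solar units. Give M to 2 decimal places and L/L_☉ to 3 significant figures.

M ≈ -4.84; L/L_☉ ≈ 7410

d = 1/p = 1000/15.6 mas = 64.10 pc
M = m − 5 log₁₀ d + 5 = -0.81 − 5·1.8069 + 5 = -4.844
M − M_☉ = -4.844 − 4.83 = -9.674
L/L_☉ = 10^(−0.4 × -9.674) = 7409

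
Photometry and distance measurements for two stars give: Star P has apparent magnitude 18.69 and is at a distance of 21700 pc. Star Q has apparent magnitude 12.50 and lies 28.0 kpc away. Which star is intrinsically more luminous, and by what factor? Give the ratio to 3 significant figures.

Star Q is more luminous, by a factor of 498.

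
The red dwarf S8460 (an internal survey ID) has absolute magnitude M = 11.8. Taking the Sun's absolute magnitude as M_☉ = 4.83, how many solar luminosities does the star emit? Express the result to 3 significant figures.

L/L_☉ ≈ 1.63×10^-3

M − M_☉ = 11.8 − 4.83 = 6.970
L/L_☉ = 10^(−0.4 (M − M_☉)) = 10^-2.788 = 1.629×10^-3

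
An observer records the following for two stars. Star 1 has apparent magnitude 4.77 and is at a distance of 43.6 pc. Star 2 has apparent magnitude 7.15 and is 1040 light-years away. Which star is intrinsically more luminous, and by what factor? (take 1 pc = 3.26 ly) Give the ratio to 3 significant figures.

Star 1: M = m − 5 log₁₀ d + 5 = 4.77 − 5·1.6395 + 5 = 1.573
Star 2: d = 1040 ly / 3.26 = 319.0 pc
Star 2: M = m − 5 log₁₀ d + 5 = 7.15 − 5·2.5038 + 5 = -0.369
ΔM = M_1 − M_2 = 1.573 − (-0.369) = 1.942; smaller M is more luminous → Star 2.
L ratio = 10^(0.4 |ΔM|) = 10^0.777 = 5.979

Star 2 is more luminous, by a factor of 5.98.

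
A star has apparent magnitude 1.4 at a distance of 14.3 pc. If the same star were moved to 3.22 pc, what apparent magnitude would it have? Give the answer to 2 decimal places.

m ≈ -1.84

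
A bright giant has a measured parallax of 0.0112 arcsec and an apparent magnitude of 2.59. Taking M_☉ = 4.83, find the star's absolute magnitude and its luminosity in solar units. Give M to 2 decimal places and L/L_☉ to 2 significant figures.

M ≈ -2.16; L/L_☉ ≈ 630

d = 1/p = 1/0.0112″ = 89.29 pc
M = m − 5 log₁₀ d + 5 = 2.59 − 5·1.9508 + 5 = -2.164
M − M_☉ = -2.164 − 4.83 = -6.994
L/L_☉ = 10^(−0.4 × -6.994) = 627.4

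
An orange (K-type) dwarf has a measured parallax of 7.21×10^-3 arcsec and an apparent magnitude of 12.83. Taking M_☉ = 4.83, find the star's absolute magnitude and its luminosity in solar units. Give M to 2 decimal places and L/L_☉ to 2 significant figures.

M ≈ 7.12; L/L_☉ ≈ 0.12

d = 1/p = 1/7.21×10^-3″ = 138.7 pc
M = m − 5 log₁₀ d + 5 = 12.83 − 5·2.1421 + 5 = 7.120
M − M_☉ = 7.120 − 4.83 = 2.290
L/L_☉ = 10^(−0.4 × 2.290) = 0.1214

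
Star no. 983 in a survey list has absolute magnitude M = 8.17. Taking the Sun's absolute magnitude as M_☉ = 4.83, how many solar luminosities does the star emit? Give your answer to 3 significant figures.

L/L_☉ ≈ 0.0461

M − M_☉ = 8.17 − 4.83 = 3.340
L/L_☉ = 10^(−0.4 (M − M_☉)) = 10^-1.336 = 0.04613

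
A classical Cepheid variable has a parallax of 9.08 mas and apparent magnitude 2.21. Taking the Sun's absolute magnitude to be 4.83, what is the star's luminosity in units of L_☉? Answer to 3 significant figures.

d = 1/p = 1000/9.08 mas = 110.1 pc
M = m − 5 log₁₀ d + 5 = 2.21 − 5·2.0419 + 5 = -3.000
M − M_☉ = -3.000 − 4.83 = -7.830
L/L_☉ = 10^(−0.4 × -7.830) = 1355

L/L_☉ ≈ 1350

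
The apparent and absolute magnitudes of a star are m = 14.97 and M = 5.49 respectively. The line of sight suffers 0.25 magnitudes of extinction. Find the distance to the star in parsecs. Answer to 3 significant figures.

m − M = 5 log₁₀(d/10 pc) + A  ⇒  14.97 − (5.49) − 0.25 = 5 log₁₀(d/10)
9.230 = 5 log₁₀(d/10)
log₁₀ d = (m − M − A)/5 + 1 = 2.8460
d = 10^2.8460 = 701.5 pc

d ≈ 701 pc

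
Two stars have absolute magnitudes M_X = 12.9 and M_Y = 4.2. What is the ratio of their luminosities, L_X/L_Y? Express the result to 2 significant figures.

L_X/L_Y ≈ 3.3×10^-4

ΔM = M_X − M_Y = 8.7
L_X/L_Y = 10^(−0.4 ΔM) = 10^-3.480 = 3.311×10^-4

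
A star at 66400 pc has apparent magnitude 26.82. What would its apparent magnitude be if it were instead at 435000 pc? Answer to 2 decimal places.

m ≈ 30.90

Flux ∝ 1/d², so Δm = 5 log₁₀(d₂/d₁) = 5 log₁₀(435000/66400) = 4.082
m₂ = m₁ + Δm = 26.82 + (4.082) = 30.902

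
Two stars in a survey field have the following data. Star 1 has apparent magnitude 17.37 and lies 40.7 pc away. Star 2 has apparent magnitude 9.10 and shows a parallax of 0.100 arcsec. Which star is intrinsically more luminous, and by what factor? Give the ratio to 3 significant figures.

Star 1: M = m − 5 log₁₀ d + 5 = 17.37 − 5·1.6096 + 5 = 14.322
Star 2: d = 1/p = 1/0.100″ = 10.00 pc
Star 2: M = m − 5 log₁₀ d + 5 = 9.10 − 5·1.0000 + 5 = 9.100
ΔM = M_1 − M_2 = 14.322 − (9.100) = 5.222; smaller M is more luminous → Star 2.
L ratio = 10^(0.4 |ΔM|) = 10^2.089 = 122.7

Star 2 is more luminous, by a factor of 123.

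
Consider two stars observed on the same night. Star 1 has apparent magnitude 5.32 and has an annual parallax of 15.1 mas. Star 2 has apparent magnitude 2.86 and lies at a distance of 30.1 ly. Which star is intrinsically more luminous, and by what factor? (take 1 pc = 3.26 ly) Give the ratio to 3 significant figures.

Star 1 is more luminous, by a factor of 5.34.

Star 1: p = 15.1 mas = 0.0151″ → d = 1/p = 66.23 pc
Star 1: M = m − 5 log₁₀ d + 5 = 5.32 − 5·1.8210 + 5 = 1.215
Star 2: d = 30.1 ly / 3.26 = 9.233 pc
Star 2: M = m − 5 log₁₀ d + 5 = 2.86 − 5·0.9653 + 5 = 3.033
ΔM = M_1 − M_2 = 1.215 − (3.033) = -1.818; smaller M is more luminous → Star 1.
L ratio = 10^(0.4 |ΔM|) = 10^0.727 = 5.338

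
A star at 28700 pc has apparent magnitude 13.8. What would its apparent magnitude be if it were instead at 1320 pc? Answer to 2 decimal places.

m ≈ 7.11

Flux ∝ 1/d², so Δm = 5 log₁₀(d₂/d₁) = 5 log₁₀(1320/28700) = -6.687
m₂ = m₁ + Δm = 13.8 + (-6.687) = 7.113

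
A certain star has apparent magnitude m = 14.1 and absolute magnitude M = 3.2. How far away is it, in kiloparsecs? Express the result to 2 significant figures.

μ = m − M = 10.900
m − M = 5 log₁₀ d − 5
log₁₀ d = (m − M)/5 + 1 = 3.1800
d = 10^3.1800 = 1514 pc
= 1.514 kpc

d ≈ 1.5 kpc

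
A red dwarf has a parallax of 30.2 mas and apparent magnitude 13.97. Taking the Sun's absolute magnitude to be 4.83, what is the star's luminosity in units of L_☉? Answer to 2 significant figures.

d = 1/p = 1000/30.2 mas = 33.11 pc
M = m − 5 log₁₀ d + 5 = 13.97 − 5·1.5200 + 5 = 11.370
M − M_☉ = 11.370 − 4.83 = 6.540
L/L_☉ = 10^(−0.4 × 6.540) = 2.421×10^-3

L/L_☉ ≈ 2.4×10^-3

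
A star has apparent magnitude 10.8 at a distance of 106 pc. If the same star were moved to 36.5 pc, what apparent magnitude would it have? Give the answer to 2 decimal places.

Flux ∝ 1/d², so Δm = 5 log₁₀(d₂/d₁) = 5 log₁₀(36.5/106) = -2.315
m₂ = m₁ + Δm = 10.8 + (-2.315) = 8.485

m ≈ 8.48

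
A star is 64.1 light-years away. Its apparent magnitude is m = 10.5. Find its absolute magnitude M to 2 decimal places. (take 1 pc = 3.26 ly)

M ≈ 9.03

d = 64.1 ly / 3.26 = 19.66 pc
5 log₁₀(d/10 pc) = 5 log₁₀(19.66) − 5 = 1.468
M = m − 5 log₁₀(d/10) = 10.5 − 1.468 = 9.032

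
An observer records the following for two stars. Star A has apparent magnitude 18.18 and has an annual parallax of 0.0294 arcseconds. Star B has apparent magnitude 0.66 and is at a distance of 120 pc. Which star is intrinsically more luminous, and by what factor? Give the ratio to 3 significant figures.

Star B is more luminous, by a factor of 1.27×10^8.

Star A: d = 1/p = 1/0.0294″ = 34.01 pc
Star A: M = m − 5 log₁₀ d + 5 = 18.18 − 5·1.5317 + 5 = 15.522
Star B: M = m − 5 log₁₀ d + 5 = 0.66 − 5·2.0792 + 5 = -4.736
ΔM = M_A − M_B = 15.522 − (-4.736) = 20.258; smaller M is more luminous → Star B.
L ratio = 10^(0.4 |ΔM|) = 10^8.103 = 1.268×10^8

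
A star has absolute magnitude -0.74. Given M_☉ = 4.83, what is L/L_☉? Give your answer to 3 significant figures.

L/L_☉ ≈ 169

M − M_☉ = -0.74 − 4.83 = -5.570
L/L_☉ = 10^(−0.4 (M − M_☉)) = 10^2.228 = 169.0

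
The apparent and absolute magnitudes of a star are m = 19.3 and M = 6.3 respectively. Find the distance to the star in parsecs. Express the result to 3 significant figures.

Distance modulus: m − M = 19.3 − (6.3) = 13.000
m − M = 5 log₁₀ d − 5
log₁₀ d = (m − M)/5 + 1 = 3.6000
d = 10^3.6000 = 3981 pc

d ≈ 3980 pc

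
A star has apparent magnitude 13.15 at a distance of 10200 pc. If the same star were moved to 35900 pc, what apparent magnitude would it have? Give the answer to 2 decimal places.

Flux ∝ 1/d², so Δm = 5 log₁₀(d₂/d₁) = 5 log₁₀(35900/10200) = 2.732
m₂ = m₁ + Δm = 13.15 + (2.732) = 15.882

m ≈ 15.88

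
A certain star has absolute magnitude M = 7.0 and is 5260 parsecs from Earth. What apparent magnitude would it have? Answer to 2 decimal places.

m ≈ 20.60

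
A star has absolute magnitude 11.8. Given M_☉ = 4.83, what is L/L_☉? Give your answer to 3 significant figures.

L/L_☉ ≈ 1.63×10^-3

M − M_☉ = 11.8 − 4.83 = 6.970
L/L_☉ = 10^(−0.4 (M − M_☉)) = 10^-2.788 = 1.629×10^-3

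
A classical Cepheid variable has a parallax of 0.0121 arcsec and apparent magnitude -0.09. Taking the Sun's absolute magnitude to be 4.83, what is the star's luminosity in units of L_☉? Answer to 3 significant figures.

L/L_☉ ≈ 6340

d = 1/p = 1/0.0121″ = 82.64 pc
M = m − 5 log₁₀ d + 5 = -0.09 − 5·1.9172 + 5 = -4.676
M − M_☉ = -4.676 − 4.83 = -9.506
L/L_☉ = 10^(−0.4 × -9.506) = 6345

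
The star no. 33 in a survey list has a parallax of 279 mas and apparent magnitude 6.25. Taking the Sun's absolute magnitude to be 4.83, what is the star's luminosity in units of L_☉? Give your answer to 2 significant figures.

L/L_☉ ≈ 0.035

d = 1/p = 1000/279 mas = 3.584 pc
M = m − 5 log₁₀ d + 5 = 6.25 − 5·0.5544 + 5 = 8.478
M − M_☉ = 8.478 − 4.83 = 3.648
L/L_☉ = 10^(−0.4 × 3.648) = 0.03474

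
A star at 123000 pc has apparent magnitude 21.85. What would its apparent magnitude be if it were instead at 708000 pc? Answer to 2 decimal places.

m ≈ 25.65

Flux ∝ 1/d², so Δm = 5 log₁₀(d₂/d₁) = 5 log₁₀(708000/123000) = 3.801
m₂ = m₁ + Δm = 21.85 + (3.801) = 25.651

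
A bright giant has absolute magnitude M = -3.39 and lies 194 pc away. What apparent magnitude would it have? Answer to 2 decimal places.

m ≈ 3.05

m = M + 5 log₁₀ d − 5 = -3.39 + 5·2.2878 − 5 = 3.049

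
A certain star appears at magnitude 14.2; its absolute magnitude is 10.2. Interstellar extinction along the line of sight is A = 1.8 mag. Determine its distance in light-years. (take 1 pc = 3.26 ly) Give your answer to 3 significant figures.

d ≈ 89.8 ly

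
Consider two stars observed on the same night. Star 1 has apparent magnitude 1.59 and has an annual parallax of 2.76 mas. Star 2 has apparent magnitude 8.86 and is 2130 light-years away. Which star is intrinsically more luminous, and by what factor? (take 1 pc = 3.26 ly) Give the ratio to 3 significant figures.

Star 1: p = 2.76 mas = 2.76×10^-3″ → d = 1/p = 362.3 pc
Star 1: M = m − 5 log₁₀ d + 5 = 1.59 − 5·2.5591 + 5 = -6.205
Star 2: d = 2130 ly / 3.26 = 653.4 pc
Star 2: M = m − 5 log₁₀ d + 5 = 8.86 − 5·2.8152 + 5 = -0.216
ΔM = M_1 − M_2 = -6.205 − (-0.216) = -5.990; smaller M is more luminous → Star 1.
L ratio = 10^(0.4 |ΔM|) = 10^2.396 = 248.8

Star 1 is more luminous, by a factor of 249.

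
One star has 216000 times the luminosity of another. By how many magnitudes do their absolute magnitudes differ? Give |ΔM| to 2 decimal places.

Pogson: ΔM = −2.5 log₁₀(ratio) = −2.5 log₁₀(216000) = −2.5 × 5.3345 = -13.336

|ΔM| ≈ 13.34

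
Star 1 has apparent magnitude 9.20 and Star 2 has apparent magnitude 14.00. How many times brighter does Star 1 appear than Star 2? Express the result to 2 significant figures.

Magnitude difference = -4.80
Flux ratio = 10^(−0.4 Δm) = 10^(−0.4 × -4.80) = 10^1.920 = 83.18

83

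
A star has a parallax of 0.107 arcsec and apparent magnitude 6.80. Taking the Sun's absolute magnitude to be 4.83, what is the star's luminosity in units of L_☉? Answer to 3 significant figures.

d = 1/p = 1/0.107″ = 9.346 pc
M = m − 5 log₁₀ d + 5 = 6.80 − 5·0.9706 + 5 = 6.947
M − M_☉ = 6.947 − 4.83 = 2.117
L/L_☉ = 10^(−0.4 × 2.117) = 0.1423

L/L_☉ ≈ 0.142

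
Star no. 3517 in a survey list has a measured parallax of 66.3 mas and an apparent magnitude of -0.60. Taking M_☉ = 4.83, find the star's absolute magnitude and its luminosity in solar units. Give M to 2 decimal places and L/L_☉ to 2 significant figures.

M ≈ -1.49; L/L_☉ ≈ 340

d = 1/p = 1000/66.3 mas = 15.08 pc
M = m − 5 log₁₀ d + 5 = -0.60 − 5·1.1785 + 5 = -1.492
M − M_☉ = -1.492 − 4.83 = -6.322
L/L_☉ = 10^(−0.4 × -6.322) = 338.0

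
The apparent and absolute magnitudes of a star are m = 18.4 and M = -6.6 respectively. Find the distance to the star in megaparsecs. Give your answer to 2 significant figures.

Distance modulus: m − M = 18.4 − (-6.6) = 25.000
m − M = 5 log₁₀ d − 5
log₁₀ d = (m − M)/5 + 1 = 6.0000
d = 10^6.0000 = 1.000×10^6 pc
= 1.000 Mpc

d ≈ 1.0 Mpc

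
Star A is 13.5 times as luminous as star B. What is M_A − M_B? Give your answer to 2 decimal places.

Pogson: ΔM = −2.5 log₁₀(ratio) = −2.5 log₁₀(13.5) = −2.5 × 1.1303 = -2.826
Star A is brighter, so it has the smaller magnitude: the difference is negative.

M_A − M_B ≈ -2.83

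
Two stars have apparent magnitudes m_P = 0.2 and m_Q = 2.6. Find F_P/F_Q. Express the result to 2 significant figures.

F_P/F_Q ≈ 9.1

Magnitude difference = -2.4
Flux ratio = 10^(−0.4 Δm) = 10^(−0.4 × -2.4) = 10^0.960 = 9.120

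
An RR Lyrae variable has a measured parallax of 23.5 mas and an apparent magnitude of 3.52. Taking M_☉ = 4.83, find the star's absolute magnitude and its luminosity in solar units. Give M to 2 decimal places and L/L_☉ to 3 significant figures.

d = 1/p = 1000/23.5 mas = 42.55 pc
M = m − 5 log₁₀ d + 5 = 3.52 − 5·1.6289 + 5 = 0.375
M − M_☉ = 0.375 − 4.83 = -4.455
L/L_☉ = 10^(−0.4 × -4.455) = 60.52

M ≈ 0.38; L/L_☉ ≈ 60.5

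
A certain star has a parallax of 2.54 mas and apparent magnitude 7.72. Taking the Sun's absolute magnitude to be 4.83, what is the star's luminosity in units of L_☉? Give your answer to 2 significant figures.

d = 1/p = 1000/2.54 mas = 393.7 pc
M = m − 5 log₁₀ d + 5 = 7.72 − 5·2.5952 + 5 = -0.256
M − M_☉ = -0.256 − 4.83 = -5.086
L/L_☉ = 10^(−0.4 × -5.086) = 108.2

L/L_☉ ≈ 110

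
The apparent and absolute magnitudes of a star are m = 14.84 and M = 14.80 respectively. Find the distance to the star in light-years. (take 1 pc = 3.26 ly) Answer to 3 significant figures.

μ = m − M = 0.040
m − M = 5 log₁₀ d − 5
log₁₀ d = (m − M)/5 + 1 = 1.0080
d = 10^1.0080 = 10.19 pc
= 33.21 ly

d ≈ 33.2 ly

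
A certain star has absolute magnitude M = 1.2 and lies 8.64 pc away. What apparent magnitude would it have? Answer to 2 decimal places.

m = M + 5 log₁₀ d − 5 = 1.2 + 5·0.9365 − 5 = 0.883

m ≈ 0.88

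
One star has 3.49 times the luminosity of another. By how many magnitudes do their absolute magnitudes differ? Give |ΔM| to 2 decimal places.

Pogson: ΔM = −2.5 log₁₀(ratio) = −2.5 log₁₀(3.49) = −2.5 × 0.5428 = -1.357

|ΔM| ≈ 1.36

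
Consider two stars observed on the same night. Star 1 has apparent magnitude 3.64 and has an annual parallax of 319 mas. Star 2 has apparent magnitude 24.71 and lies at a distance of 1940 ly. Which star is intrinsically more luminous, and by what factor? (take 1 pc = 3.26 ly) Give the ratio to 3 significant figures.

Star 1 is more luminous, by a factor of 7430.

Star 1: p = 319 mas = 0.319″ → d = 1/p = 3.135 pc
Star 1: M = m − 5 log₁₀ d + 5 = 3.64 − 5·0.4962 + 5 = 6.159
Star 2: d = 1940 ly / 3.26 = 595.1 pc
Star 2: M = m − 5 log₁₀ d + 5 = 24.71 − 5·2.7746 + 5 = 15.837
ΔM = M_1 − M_2 = 6.159 − (15.837) = -9.678; smaller M is more luminous → Star 1.
L ratio = 10^(0.4 |ΔM|) = 10^3.871 = 7434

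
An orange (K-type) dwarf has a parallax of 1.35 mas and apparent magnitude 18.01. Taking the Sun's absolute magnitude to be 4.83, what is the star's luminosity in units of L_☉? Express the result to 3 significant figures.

d = 1/p = 1000/1.35 mas = 740.7 pc
M = m − 5 log₁₀ d + 5 = 18.01 − 5·2.8697 + 5 = 8.662
M − M_☉ = 8.662 − 4.83 = 3.832
L/L_☉ = 10^(−0.4 × 3.832) = 0.02933

L/L_☉ ≈ 0.0293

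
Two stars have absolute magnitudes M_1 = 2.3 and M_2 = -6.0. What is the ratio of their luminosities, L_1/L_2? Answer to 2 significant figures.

L_1/L_2 ≈ 4.8×10^-4

ΔM = M_1 − M_2 = 8.3
L_1/L_2 = 10^(−0.4 ΔM) = 10^-3.320 = 4.786×10^-4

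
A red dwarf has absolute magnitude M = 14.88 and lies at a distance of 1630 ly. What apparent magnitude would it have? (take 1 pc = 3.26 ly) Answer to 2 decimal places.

m ≈ 23.37

d = 1630 ly / 3.26 = 500.0 pc
m = M + 5 log₁₀ d − 5 = 14.88 + 5·2.6990 − 5 = 23.375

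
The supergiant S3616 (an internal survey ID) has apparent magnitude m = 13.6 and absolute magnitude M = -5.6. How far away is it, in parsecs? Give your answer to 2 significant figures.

d ≈ 69000 pc

μ = m − M = 19.200
m − M = 5 log₁₀ d − 5
log₁₀ d = (m − M)/5 + 1 = 4.8400
d = 10^4.8400 = 69180 pc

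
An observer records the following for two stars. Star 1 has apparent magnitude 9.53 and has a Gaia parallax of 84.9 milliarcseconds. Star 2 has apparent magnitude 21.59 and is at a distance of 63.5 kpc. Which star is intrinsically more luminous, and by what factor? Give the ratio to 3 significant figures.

Star 2 is more luminous, by a factor of 436.

Star 1: p = 84.9 mas = 0.0849″ → d = 1/p = 11.78 pc
Star 1: M = m − 5 log₁₀ d + 5 = 9.53 − 5·1.0711 + 5 = 9.175
Star 2: d = 63.5 kpc = 63500 pc
Star 2: M = m − 5 log₁₀ d + 5 = 21.59 − 5·4.8028 + 5 = 2.576
ΔM = M_1 − M_2 = 9.175 − (2.576) = 6.598; smaller M is more luminous → Star 2.
L ratio = 10^(0.4 |ΔM|) = 10^2.639 = 435.9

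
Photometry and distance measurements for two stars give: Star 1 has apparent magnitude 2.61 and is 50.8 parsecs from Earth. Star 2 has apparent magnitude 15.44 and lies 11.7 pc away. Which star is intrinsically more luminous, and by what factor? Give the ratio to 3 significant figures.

Star 1 is more luminous, by a factor of 2.55×10^6.

Star 1: M = m − 5 log₁₀ d + 5 = 2.61 − 5·1.7059 + 5 = -0.919
Star 2: M = m − 5 log₁₀ d + 5 = 15.44 − 5·1.0682 + 5 = 15.099
ΔM = M_1 − M_2 = -0.919 − (15.099) = -16.018; smaller M is more luminous → Star 1.
L ratio = 10^(0.4 |ΔM|) = 10^6.407 = 2.555×10^6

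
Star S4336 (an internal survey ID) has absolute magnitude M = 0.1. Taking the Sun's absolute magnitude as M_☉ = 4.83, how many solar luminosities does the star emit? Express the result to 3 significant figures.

M − M_☉ = 0.1 − 4.83 = -4.730
L/L_☉ = 10^(−0.4 (M − M_☉)) = 10^1.892 = 77.98

L/L_☉ ≈ 78.0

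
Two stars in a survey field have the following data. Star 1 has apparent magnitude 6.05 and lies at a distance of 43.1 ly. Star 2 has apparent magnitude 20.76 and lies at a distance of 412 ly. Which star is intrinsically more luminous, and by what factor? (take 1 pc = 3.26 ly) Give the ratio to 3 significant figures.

Star 1 is more luminous, by a factor of 8380.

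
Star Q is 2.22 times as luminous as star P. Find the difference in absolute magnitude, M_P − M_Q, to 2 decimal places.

M_P − M_Q ≈ 0.87

Pogson: ΔM = −2.5 log₁₀(ratio) = −2.5 log₁₀(2.22) = −2.5 × 0.3464 = -0.866
Star Q is brighter so has the smaller magnitude: M_P − M_Q is positive.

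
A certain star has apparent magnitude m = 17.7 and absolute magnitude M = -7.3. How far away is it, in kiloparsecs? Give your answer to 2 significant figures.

d ≈ 1000 kpc

Distance modulus: m − M = 17.7 − (-7.3) = 25.000
m − M = 5 log₁₀ d − 5
log₁₀ d = (m − M)/5 + 1 = 6.0000
d = 10^6.0000 = 1.000×10^6 pc
= 1000 kpc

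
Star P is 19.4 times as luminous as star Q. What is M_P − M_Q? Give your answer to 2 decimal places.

M_P − M_Q ≈ -3.22

Pogson: ΔM = −2.5 log₁₀(ratio) = −2.5 log₁₀(19.4) = −2.5 × 1.2878 = -3.220
Star P is brighter, so it has the smaller magnitude: the difference is negative.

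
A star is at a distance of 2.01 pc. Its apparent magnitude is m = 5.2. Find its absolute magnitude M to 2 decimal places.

M ≈ 8.68

5 log₁₀(d/10 pc) = 5 log₁₀(2.010) − 5 = -3.484
M = m − 5 log₁₀(d/10) = 5.2 + 3.484 = 8.684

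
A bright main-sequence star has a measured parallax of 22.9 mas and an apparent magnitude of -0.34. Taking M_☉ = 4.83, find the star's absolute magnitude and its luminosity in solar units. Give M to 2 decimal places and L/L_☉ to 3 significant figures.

d = 1/p = 1000/22.9 mas = 43.67 pc
M = m − 5 log₁₀ d + 5 = -0.34 − 5·1.6402 + 5 = -3.541
M − M_☉ = -3.541 − 4.83 = -8.371
L/L_☉ = 10^(−0.4 × -8.371) = 2230

M ≈ -3.54; L/L_☉ ≈ 2230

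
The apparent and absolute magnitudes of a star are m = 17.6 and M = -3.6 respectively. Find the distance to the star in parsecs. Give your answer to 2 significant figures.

Distance modulus: m − M = 17.6 − (-3.6) = 21.200
m − M = 5 log₁₀ d − 5
log₁₀ d = (m − M)/5 + 1 = 5.2400
d = 10^5.2400 = 173800 pc

d ≈ 170000 pc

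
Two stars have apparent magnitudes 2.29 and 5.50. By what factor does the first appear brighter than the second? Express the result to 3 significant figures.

19.2

Δm = 2.29 − (5.50) = -3.21
Flux ratio = 10^(−0.4 Δm) = 10^(−0.4 × -3.21) = 10^1.284 = 19.23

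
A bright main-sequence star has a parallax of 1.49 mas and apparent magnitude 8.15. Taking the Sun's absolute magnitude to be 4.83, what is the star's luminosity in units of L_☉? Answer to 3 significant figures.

L/L_☉ ≈ 212

d = 1/p = 1000/1.49 mas = 671.1 pc
M = m − 5 log₁₀ d + 5 = 8.15 − 5·2.8268 + 5 = -0.984
M − M_☉ = -0.984 − 4.83 = -5.814
L/L_☉ = 10^(−0.4 × -5.814) = 211.7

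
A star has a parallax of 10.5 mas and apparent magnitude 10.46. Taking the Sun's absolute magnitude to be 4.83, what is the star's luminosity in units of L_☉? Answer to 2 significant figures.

L/L_☉ ≈ 0.51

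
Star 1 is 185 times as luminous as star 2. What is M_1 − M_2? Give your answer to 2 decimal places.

Pogson: ΔM = −2.5 log₁₀(ratio) = −2.5 log₁₀(185) = −2.5 × 2.2672 = -5.668
Star 1 is brighter, so it has the smaller magnitude: the difference is negative.

M_1 − M_2 ≈ -5.67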